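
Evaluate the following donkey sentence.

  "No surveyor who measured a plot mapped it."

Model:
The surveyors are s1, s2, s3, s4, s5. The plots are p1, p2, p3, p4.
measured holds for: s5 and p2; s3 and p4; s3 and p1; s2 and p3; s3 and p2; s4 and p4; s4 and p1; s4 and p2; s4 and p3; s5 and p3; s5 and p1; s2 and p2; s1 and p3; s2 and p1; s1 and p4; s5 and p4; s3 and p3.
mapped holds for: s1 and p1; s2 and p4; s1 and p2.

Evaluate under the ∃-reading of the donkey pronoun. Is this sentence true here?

"it" takes "a plot" as antecedent — a donkey pronoun bound across the clause boundary.
Truth condition: for no (s,p) with measured(s,p) does mapped(s,p) hold.
Restrictor pairs — does the scope hold? (s1,p3):fails  (s1,p4):fails  (s2,p1):fails  (s2,p2):fails  (s2,p3):fails  (s3,p1):fails  (s3,p2):fails  (s3,p3):fails  (s3,p4):fails  (s4,p1):fails  (s4,p2):fails  (s4,p3):fails  (s4,p4):fails  (s5,p1):fails  (s5,p2):fails  (s5,p3):fails  (s5,p4):fails
Scope holds for no restrictor pair, so the sentence is true.

True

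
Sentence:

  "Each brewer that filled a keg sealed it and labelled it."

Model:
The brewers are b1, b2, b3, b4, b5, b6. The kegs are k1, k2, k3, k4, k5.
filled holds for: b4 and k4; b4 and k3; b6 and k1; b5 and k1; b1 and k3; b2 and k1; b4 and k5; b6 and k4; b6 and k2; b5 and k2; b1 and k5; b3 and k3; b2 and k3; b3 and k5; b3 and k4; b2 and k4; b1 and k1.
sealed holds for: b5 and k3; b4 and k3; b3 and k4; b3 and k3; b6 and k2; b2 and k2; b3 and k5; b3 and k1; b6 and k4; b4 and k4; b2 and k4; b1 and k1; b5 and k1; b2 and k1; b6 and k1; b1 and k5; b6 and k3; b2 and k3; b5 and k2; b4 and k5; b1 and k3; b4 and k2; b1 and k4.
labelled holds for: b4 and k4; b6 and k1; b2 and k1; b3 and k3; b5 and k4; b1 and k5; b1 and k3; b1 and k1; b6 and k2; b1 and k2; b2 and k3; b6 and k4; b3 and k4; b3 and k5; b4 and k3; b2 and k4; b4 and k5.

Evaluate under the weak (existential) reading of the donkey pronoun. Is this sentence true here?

False

"it" takes "a keg" as antecedent — a donkey pronoun bound across the clause boundary.
Weak reading: every brewer b with some filled-keg has at least one filled-keg k such that sealed(b,k) ∧ labelled(b,k).
Per brewer: b1:✓  b2:✓  b3:✓  b4:✓  b5:✗  b6:✓
b5 has no witness among its filled-kegs.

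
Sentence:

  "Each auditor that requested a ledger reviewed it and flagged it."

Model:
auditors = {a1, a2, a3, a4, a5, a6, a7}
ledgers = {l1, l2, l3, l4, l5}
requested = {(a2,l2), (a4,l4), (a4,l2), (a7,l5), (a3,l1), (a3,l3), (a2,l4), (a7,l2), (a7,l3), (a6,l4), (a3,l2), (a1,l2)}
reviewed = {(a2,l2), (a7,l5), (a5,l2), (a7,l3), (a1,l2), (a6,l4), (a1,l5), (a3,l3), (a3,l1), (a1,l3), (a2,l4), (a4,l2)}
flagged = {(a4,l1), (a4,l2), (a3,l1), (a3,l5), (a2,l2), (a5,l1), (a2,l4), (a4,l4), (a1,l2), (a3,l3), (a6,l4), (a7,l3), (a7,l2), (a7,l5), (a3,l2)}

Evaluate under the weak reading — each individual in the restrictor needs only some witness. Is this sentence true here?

True

"it" takes "a ledger" as antecedent — a donkey pronoun bound across the clause boundary.
Weak reading: every auditor a with some requested-ledger has at least one requested-ledger l such that reviewed(a,l) ∧ flagged(a,l).
Per auditor: a1:✓  a2:✓  a3:✓  a4:✓  a6:✓  a7:✓
Every auditor in the restrictor has a witness.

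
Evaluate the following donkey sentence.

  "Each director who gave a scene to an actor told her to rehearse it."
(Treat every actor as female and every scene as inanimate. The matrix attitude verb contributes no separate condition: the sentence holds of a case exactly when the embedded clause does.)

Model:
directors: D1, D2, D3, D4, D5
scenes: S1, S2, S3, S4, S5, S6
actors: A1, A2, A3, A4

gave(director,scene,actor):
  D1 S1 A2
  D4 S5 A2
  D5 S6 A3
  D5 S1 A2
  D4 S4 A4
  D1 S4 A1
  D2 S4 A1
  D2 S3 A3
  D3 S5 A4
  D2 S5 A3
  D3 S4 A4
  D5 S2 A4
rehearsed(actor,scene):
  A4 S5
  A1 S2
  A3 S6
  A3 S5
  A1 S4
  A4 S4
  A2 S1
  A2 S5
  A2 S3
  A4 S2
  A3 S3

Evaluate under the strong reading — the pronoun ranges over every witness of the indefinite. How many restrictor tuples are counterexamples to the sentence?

0

"her" takes "an actor" as antecedent and "it" takes "a scene"; both are donkey pronouns co-varying with the restrictor.
Strong reading: for every (d,s,a) with gave(d,s,a), rehearsed(a,s).
Restrictor triples: (D1,S1,A2)→rehearsed(A2,S1) ✓  (D1,S4,A1)→rehearsed(A1,S4) ✓  (D2,S3,A3)→rehearsed(A3,S3) ✓  (D2,S4,A1)→rehearsed(A1,S4) ✓  (D2,S5,A3)→rehearsed(A3,S5) ✓  (D3,S4,A4)→rehearsed(A4,S4) ✓  (D3,S5,A4)→rehearsed(A4,S5) ✓  (D4,S4,A4)→rehearsed(A4,S4) ✓  (D4,S5,A2)→rehearsed(A2,S5) ✓  (D5,S1,A2)→rehearsed(A2,S1) ✓  (D5,S2,A4)→rehearsed(A4,S2) ✓  (D5,S6,A3)→rehearsed(A3,S6) ✓
Counterexamples (restrictor triples failing the scope): 0.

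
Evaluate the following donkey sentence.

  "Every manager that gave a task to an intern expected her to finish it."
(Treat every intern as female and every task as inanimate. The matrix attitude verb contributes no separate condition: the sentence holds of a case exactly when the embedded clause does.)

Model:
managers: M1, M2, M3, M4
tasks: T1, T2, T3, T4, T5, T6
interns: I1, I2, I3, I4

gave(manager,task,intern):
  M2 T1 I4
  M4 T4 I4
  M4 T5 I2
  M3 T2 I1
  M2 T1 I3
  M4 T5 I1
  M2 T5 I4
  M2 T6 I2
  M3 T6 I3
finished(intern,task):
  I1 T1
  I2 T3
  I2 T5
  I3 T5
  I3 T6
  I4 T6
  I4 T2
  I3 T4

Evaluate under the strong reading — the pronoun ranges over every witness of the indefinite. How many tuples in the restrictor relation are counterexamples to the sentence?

"her" takes "an intern" as antecedent and "it" takes "a task"; both are donkey pronouns co-varying with the restrictor.
Strong reading: for every (m,t,i) with gave(m,t,i), finished(i,t).
Restrictor triples: (M2,T1,I3)→finished(I3,T1) ✗  (M2,T1,I4)→finished(I4,T1) ✗  (M2,T5,I4)→finished(I4,T5) ✗  (M2,T6,I2)→finished(I2,T6) ✗  (M3,T2,I1)→finished(I1,T2) ✗  (M3,T6,I3)→finished(I3,T6) ✓  (M4,T4,I4)→finished(I4,T4) ✗  (M4,T5,I1)→finished(I1,T5) ✗  (M4,T5,I2)→finished(I2,T5) ✓
Counterexamples (restrictor triples failing the scope): 7.

7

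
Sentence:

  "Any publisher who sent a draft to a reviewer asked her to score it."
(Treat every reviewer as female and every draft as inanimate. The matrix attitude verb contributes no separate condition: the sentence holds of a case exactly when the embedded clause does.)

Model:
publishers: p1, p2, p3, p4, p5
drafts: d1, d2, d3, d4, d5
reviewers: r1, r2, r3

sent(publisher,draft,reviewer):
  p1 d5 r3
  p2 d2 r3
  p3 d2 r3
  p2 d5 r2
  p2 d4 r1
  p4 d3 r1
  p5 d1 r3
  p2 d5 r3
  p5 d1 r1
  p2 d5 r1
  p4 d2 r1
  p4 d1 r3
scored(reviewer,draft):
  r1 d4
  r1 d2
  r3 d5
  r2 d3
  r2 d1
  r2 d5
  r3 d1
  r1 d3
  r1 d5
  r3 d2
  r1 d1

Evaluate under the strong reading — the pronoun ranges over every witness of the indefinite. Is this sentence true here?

True

"her" takes "a reviewer" as antecedent and "it" takes "a draft"; both are donkey pronouns co-varying with the restrictor.
Strong reading: for every (p,d,r) with sent(p,d,r), scored(r,d).
Restrictor triples: (p1,d5,r3)→scored(r3,d5) ✓  (p2,d2,r3)→scored(r3,d2) ✓  (p2,d4,r1)→scored(r1,d4) ✓  (p2,d5,r1)→scored(r1,d5) ✓  (p2,d5,r2)→scored(r2,d5) ✓  (p2,d5,r3)→scored(r3,d5) ✓  (p3,d2,r3)→scored(r3,d2) ✓  (p4,d1,r3)→scored(r3,d1) ✓  (p4,d2,r1)→scored(r1,d2) ✓  (p4,d3,r1)→scored(r1,d3) ✓  (p5,d1,r1)→scored(r1,d1) ✓  (p5,d1,r3)→scored(r3,d1) ✓
Every restrictor triple satisfies the scope.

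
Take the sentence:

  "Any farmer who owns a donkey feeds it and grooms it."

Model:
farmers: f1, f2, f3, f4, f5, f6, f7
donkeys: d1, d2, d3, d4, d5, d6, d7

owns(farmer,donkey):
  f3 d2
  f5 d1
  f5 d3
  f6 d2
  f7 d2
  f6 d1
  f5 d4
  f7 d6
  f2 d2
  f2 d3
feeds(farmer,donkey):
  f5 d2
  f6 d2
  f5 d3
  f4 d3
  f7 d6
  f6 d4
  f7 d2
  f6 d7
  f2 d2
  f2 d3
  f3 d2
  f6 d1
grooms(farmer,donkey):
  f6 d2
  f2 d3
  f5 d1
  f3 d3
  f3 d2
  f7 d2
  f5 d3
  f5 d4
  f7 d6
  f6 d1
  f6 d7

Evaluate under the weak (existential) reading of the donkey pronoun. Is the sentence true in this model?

"it" takes "a donkey" as antecedent — a donkey pronoun bound across the clause boundary.
Weak reading: every farmer f with some owns-donkey has at least one owns-donkey d such that feeds(f,d) ∧ grooms(f,d).
Per farmer: f2:✓  f3:✓  f5:✓  f6:✓  f7:✓
Every farmer in the restrictor has a witness.

True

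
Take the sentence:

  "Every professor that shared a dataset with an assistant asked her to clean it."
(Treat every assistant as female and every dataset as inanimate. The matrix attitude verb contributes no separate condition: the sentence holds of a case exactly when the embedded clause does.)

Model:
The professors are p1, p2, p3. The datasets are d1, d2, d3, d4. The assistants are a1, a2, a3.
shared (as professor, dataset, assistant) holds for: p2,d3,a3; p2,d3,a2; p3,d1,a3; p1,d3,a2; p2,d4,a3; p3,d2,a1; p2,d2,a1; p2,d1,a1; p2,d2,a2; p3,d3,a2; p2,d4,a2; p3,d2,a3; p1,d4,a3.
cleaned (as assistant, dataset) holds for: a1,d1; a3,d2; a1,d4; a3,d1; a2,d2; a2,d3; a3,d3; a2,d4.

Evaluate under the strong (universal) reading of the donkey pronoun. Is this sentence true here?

"her" takes "an assistant" as antecedent and "it" takes "a dataset"; both are donkey pronouns co-varying with the restrictor.
Strong reading: for every (p,d,a) with shared(p,d,a), cleaned(a,d).
Restrictor triples: (p1,d3,a2)→cleaned(a2,d3) ✓  (p1,d4,a3)→cleaned(a3,d4) ✗  (p2,d1,a1)→cleaned(a1,d1) ✓  (p2,d2,a1)→cleaned(a1,d2) ✗  (p2,d2,a2)→cleaned(a2,d2) ✓  (p2,d3,a2)→cleaned(a2,d3) ✓  (p2,d3,a3)→cleaned(a3,d3) ✓  (p2,d4,a2)→cleaned(a2,d4) ✓  (p2,d4,a3)→cleaned(a3,d4) ✗  (p3,d1,a3)→cleaned(a3,d1) ✓  (p3,d2,a1)→cleaned(a1,d2) ✗  (p3,d2,a3)→cleaned(a3,d2) ✓  (p3,d3,a2)→cleaned(a2,d3) ✓
Counterexample: (p1,d4,a3) — cleaned(a3,d4) does not hold.

False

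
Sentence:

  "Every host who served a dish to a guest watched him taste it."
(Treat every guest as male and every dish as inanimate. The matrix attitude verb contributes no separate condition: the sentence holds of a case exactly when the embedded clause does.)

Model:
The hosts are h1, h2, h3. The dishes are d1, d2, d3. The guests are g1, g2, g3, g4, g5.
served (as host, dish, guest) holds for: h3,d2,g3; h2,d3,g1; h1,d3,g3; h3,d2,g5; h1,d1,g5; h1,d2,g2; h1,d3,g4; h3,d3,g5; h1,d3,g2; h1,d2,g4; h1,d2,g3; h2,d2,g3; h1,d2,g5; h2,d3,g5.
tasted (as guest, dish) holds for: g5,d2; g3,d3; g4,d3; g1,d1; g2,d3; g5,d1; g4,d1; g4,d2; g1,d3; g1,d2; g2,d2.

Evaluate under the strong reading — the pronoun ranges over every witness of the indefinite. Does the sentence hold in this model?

"him" takes "a guest" as antecedent and "it" takes "a dish"; both are donkey pronouns co-varying with the restrictor.
Strong reading: for every (h,d,g) with served(h,d,g), tasted(g,d).
Restrictor triples: (h1,d1,g5)→tasted(g5,d1) ✓  (h1,d2,g2)→tasted(g2,d2) ✓  (h1,d2,g3)→tasted(g3,d2) ✗  (h1,d2,g4)→tasted(g4,d2) ✓  (h1,d2,g5)→tasted(g5,d2) ✓  (h1,d3,g2)→tasted(g2,d3) ✓  (h1,d3,g3)→tasted(g3,d3) ✓  (h1,d3,g4)→tasted(g4,d3) ✓  (h2,d2,g3)→tasted(g3,d2) ✗  (h2,d3,g1)→tasted(g1,d3) ✓  (h2,d3,g5)→tasted(g5,d3) ✗  (h3,d2,g3)→tasted(g3,d2) ✗  (h3,d2,g5)→tasted(g5,d2) ✓  (h3,d3,g5)→tasted(g5,d3) ✗
Counterexample: (h1,d2,g3) — tasted(g3,d2) does not hold.

False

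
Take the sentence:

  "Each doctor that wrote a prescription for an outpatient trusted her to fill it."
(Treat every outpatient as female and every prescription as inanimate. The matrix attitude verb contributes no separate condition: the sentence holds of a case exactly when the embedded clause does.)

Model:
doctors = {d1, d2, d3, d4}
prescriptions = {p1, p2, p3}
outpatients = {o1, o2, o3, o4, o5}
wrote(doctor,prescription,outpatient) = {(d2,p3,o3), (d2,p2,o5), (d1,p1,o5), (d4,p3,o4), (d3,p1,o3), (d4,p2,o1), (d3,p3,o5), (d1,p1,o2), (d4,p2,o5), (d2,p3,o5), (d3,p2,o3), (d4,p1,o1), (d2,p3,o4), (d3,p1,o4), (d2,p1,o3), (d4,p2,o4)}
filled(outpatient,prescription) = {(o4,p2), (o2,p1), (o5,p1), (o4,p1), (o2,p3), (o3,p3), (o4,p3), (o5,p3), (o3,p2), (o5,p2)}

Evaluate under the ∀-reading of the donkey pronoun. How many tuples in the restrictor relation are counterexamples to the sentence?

4

"her" takes "an outpatient" as antecedent and "it" takes "a prescription"; both are donkey pronouns co-varying with the restrictor.
Strong reading: for every (d,p,o) with wrote(d,p,o), filled(o,p).
Restrictor triples: (d1,p1,o2)→filled(o2,p1) ✓  (d1,p1,o5)→filled(o5,p1) ✓  (d2,p1,o3)→filled(o3,p1) ✗  (d2,p2,o5)→filled(o5,p2) ✓  (d2,p3,o3)→filled(o3,p3) ✓  (d2,p3,o4)→filled(o4,p3) ✓  (d2,p3,o5)→filled(o5,p3) ✓  (d3,p1,o3)→filled(o3,p1) ✗  (d3,p1,o4)→filled(o4,p1) ✓  (d3,p2,o3)→filled(o3,p2) ✓  (d3,p3,o5)→filled(o5,p3) ✓  (d4,p1,o1)→filled(o1,p1) ✗  (d4,p2,o1)→filled(o1,p2) ✗  (d4,p2,o4)→filled(o4,p2) ✓  (d4,p2,o5)→filled(o5,p2) ✓  (d4,p3,o4)→filled(o4,p3) ✓
Counterexamples (restrictor triples failing the scope): 4.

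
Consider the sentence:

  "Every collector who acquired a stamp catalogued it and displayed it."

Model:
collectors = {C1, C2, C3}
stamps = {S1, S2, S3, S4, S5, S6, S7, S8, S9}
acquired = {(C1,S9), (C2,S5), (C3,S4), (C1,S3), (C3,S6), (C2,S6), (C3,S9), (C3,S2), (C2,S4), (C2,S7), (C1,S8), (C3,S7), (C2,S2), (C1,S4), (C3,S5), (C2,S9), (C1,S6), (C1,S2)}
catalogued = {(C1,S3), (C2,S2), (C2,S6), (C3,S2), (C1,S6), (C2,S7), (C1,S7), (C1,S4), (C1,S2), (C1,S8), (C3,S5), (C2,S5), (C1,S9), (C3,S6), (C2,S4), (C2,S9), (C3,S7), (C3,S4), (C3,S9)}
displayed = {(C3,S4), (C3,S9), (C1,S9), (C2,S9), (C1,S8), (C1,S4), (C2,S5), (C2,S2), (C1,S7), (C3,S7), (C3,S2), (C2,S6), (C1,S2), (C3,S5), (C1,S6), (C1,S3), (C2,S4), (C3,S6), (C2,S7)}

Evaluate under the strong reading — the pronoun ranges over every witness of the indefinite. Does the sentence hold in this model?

True

"it" takes "a stamp" as antecedent — a donkey pronoun bound across the clause boundary.
Strong reading: for every (c,s) with acquired(c,s), catalogued(c,s) ∧ displayed(c,s).
Restrictor pairs: (C1,S2) ✓  (C1,S3) ✓  (C1,S4) ✓  (C1,S6) ✓  (C1,S8) ✓  (C1,S9) ✓  (C2,S2) ✓  (C2,S4) ✓  (C2,S5) ✓  (C2,S6) ✓  (C2,S7) ✓  (C2,S9) ✓  (C3,S2) ✓  (C3,S4) ✓  (C3,S5) ✓  (C3,S6) ✓  (C3,S7) ✓  (C3,S9) ✓
Every restrictor pair satisfies the scope.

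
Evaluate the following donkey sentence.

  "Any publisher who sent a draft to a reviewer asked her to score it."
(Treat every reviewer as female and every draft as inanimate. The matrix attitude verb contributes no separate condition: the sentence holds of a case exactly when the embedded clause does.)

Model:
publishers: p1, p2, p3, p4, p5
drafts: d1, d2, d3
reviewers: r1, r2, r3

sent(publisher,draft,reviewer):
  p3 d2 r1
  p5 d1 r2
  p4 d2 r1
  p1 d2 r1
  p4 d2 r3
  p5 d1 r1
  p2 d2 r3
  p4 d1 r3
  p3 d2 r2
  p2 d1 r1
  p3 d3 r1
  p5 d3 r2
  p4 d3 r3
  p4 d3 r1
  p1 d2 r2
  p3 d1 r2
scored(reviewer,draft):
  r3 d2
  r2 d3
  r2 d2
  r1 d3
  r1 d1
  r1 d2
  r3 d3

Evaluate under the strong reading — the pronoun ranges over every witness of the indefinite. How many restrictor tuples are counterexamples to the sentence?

"her" takes "a reviewer" as antecedent and "it" takes "a draft"; both are donkey pronouns co-varying with the restrictor.
Strong reading: for every (p,d,r) with sent(p,d,r), scored(r,d).
Restrictor triples: (p1,d2,r1)→scored(r1,d2) ✓  (p1,d2,r2)→scored(r2,d2) ✓  (p2,d1,r1)→scored(r1,d1) ✓  (p2,d2,r3)→scored(r3,d2) ✓  (p3,d1,r2)→scored(r2,d1) ✗  (p3,d2,r1)→scored(r1,d2) ✓  (p3,d2,r2)→scored(r2,d2) ✓  (p3,d3,r1)→scored(r1,d3) ✓  (p4,d1,r3)→scored(r3,d1) ✗  (p4,d2,r1)→scored(r1,d2) ✓  (p4,d2,r3)→scored(r3,d2) ✓  (p4,d3,r1)→scored(r1,d3) ✓  (p4,d3,r3)→scored(r3,d3) ✓  (p5,d1,r1)→scored(r1,d1) ✓  (p5,d1,r2)→scored(r2,d1) ✗  (p5,d3,r2)→scored(r2,d3) ✓
Counterexamples (restrictor triples failing the scope): 3.

3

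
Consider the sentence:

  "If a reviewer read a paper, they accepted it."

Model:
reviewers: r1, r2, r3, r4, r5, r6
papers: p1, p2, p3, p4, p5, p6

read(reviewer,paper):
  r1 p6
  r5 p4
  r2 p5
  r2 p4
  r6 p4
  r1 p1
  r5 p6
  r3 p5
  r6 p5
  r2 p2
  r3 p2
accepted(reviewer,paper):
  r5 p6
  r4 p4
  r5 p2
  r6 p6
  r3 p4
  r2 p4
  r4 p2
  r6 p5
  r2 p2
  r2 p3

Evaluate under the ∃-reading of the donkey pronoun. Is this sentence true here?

"it" takes "a paper" as antecedent — a donkey pronoun bound across the clause boundary.
Weak reading: every reviewer r with some read-paper has at least one read-paper p such that accepted(r,p).
Per reviewer: r1:✗  r2:✓  r3:✗  r5:✓  r6:✓
r1 has no witness among its read-papers.

False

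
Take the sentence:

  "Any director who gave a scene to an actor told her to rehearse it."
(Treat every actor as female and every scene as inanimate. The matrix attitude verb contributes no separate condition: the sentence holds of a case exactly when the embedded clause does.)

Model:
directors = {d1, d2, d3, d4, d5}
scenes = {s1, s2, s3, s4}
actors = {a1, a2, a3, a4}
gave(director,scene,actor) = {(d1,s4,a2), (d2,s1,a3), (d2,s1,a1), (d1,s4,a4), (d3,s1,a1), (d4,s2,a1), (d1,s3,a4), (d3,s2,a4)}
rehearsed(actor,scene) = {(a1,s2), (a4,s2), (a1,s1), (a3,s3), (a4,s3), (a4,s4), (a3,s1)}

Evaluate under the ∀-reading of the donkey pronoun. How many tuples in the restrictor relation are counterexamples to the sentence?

1

"her" takes "an actor" as antecedent and "it" takes "a scene"; both are donkey pronouns co-varying with the restrictor.
Strong reading: for every (d,s,a) with gave(d,s,a), rehearsed(a,s).
Restrictor triples: (d1,s3,a4)→rehearsed(a4,s3) ✓  (d1,s4,a2)→rehearsed(a2,s4) ✗  (d1,s4,a4)→rehearsed(a4,s4) ✓  (d2,s1,a1)→rehearsed(a1,s1) ✓  (d2,s1,a3)→rehearsed(a3,s1) ✓  (d3,s1,a1)→rehearsed(a1,s1) ✓  (d3,s2,a4)→rehearsed(a4,s2) ✓  (d4,s2,a1)→rehearsed(a1,s2) ✓
Counterexamples (restrictor triples failing the scope): 1.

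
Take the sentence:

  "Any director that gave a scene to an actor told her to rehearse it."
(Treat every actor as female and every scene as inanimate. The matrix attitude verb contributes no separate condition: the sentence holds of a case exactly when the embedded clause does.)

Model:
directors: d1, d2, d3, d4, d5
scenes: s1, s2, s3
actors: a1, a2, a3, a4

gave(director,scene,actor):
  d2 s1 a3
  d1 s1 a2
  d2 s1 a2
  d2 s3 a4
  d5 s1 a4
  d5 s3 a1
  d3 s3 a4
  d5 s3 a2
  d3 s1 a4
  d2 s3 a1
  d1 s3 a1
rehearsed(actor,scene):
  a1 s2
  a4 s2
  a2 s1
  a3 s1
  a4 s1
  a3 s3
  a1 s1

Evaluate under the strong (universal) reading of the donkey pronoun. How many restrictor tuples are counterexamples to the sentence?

6

"her" takes "an actor" as antecedent and "it" takes "a scene"; both are donkey pronouns co-varying with the restrictor.
Strong reading: for every (d,s,a) with gave(d,s,a), rehearsed(a,s).
Restrictor triples: (d1,s1,a2)→rehearsed(a2,s1) ✓  (d1,s3,a1)→rehearsed(a1,s3) ✗  (d2,s1,a2)→rehearsed(a2,s1) ✓  (d2,s1,a3)→rehearsed(a3,s1) ✓  (d2,s3,a1)→rehearsed(a1,s3) ✗  (d2,s3,a4)→rehearsed(a4,s3) ✗  (d3,s1,a4)→rehearsed(a4,s1) ✓  (d3,s3,a4)→rehearsed(a4,s3) ✗  (d5,s1,a4)→rehearsed(a4,s1) ✓  (d5,s3,a1)→rehearsed(a1,s3) ✗  (d5,s3,a2)→rehearsed(a2,s3) ✗
Counterexamples (restrictor triples failing the scope): 6.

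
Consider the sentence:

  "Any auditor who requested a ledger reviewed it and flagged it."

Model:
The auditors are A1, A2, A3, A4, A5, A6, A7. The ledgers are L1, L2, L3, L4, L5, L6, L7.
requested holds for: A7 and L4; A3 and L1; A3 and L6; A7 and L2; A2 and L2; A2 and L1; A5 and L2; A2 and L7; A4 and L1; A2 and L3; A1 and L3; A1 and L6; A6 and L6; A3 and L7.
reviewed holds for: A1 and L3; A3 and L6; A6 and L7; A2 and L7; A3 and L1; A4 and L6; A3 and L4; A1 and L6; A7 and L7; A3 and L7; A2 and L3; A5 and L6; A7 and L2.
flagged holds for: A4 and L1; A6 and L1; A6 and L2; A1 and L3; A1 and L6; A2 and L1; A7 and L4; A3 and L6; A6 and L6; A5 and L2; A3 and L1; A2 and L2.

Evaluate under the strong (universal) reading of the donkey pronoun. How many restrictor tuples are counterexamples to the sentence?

10

"it" takes "a ledger" as antecedent — a donkey pronoun bound across the clause boundary.
Strong reading: for every (a,l) with requested(a,l), reviewed(a,l) ∧ flagged(a,l).
Restrictor pairs: (A1,L3) ✓  (A1,L6) ✓  (A2,L1) ✗  (A2,L2) ✗  (A2,L3) ✗  (A2,L7) ✗  (A3,L1) ✓  (A3,L6) ✓  (A3,L7) ✗  (A4,L1) ✗  (A5,L2) ✗  (A6,L6) ✗  (A7,L2) ✗  (A7,L4) ✗
Counterexamples (restrictor pairs failing the scope): 10.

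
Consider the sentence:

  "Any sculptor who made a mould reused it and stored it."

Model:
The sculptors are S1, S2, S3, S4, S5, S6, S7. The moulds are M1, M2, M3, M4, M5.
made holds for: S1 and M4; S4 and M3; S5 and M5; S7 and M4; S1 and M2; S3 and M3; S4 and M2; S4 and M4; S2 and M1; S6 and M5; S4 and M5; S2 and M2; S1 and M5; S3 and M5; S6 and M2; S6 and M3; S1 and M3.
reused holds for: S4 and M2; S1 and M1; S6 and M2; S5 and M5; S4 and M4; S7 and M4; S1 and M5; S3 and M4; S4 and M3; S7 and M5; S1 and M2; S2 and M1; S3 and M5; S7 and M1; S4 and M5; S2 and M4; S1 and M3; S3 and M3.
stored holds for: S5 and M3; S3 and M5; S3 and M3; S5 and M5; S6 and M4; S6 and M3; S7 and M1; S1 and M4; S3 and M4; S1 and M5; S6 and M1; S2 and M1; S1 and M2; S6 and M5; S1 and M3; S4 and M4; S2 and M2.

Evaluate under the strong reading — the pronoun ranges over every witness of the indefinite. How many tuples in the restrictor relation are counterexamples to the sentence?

"it" takes "a mould" as antecedent — a donkey pronoun bound across the clause boundary.
Strong reading: for every (s,m) with made(s,m), reused(s,m) ∧ stored(s,m).
Restrictor pairs: (S1,M2) ✓  (S1,M3) ✓  (S1,M4) ✗  (S1,M5) ✓  (S2,M1) ✓  (S2,M2) ✗  (S3,M3) ✓  (S3,M5) ✓  (S4,M2) ✗  (S4,M3) ✗  (S4,M4) ✓  (S4,M5) ✗  (S5,M5) ✓  (S6,M2) ✗  (S6,M3) ✗  (S6,M5) ✗  (S7,M4) ✗
Counterexamples (restrictor pairs failing the scope): 9.

9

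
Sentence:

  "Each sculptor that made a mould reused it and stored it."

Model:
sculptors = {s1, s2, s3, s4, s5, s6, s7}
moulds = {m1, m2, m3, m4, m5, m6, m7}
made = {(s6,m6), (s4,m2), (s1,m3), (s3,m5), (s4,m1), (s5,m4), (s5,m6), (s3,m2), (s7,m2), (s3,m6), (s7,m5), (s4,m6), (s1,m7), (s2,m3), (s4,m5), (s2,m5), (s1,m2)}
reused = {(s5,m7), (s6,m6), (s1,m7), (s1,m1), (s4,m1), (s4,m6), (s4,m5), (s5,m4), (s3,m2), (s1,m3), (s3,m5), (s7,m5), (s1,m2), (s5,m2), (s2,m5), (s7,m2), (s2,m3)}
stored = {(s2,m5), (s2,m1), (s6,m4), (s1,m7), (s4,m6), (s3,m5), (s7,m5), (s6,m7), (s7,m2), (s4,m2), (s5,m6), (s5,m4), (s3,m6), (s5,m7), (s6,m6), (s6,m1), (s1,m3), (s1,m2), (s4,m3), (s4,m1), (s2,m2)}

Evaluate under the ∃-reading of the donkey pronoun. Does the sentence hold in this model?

True

"it" takes "a mould" as antecedent — a donkey pronoun bound across the clause boundary.
Weak reading: every sculptor s with some made-mould has at least one made-mould m such that reused(s,m) ∧ stored(s,m).
Per sculptor: s1:✓  s2:✓  s3:✓  s4:✓  s5:✓  s6:✓  s7:✓
Every sculptor in the restrictor has a witness.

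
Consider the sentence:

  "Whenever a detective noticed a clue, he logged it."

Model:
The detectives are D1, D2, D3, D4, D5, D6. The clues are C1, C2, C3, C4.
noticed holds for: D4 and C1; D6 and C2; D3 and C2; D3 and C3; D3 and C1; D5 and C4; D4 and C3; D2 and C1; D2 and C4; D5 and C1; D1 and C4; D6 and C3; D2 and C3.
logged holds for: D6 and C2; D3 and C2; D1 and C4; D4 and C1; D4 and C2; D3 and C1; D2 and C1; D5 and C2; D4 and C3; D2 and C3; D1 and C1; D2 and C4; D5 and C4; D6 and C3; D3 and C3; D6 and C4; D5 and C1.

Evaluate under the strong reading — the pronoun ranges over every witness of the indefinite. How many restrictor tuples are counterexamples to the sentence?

0

"it" takes "a clue" as antecedent — a donkey pronoun bound across the clause boundary.
Strong reading: for every (d,c) with noticed(d,c), logged(d,c).
Restrictor pairs: (D1,C4) ✓  (D2,C1) ✓  (D2,C3) ✓  (D2,C4) ✓  (D3,C1) ✓  (D3,C2) ✓  (D3,C3) ✓  (D4,C1) ✓  (D4,C3) ✓  (D5,C1) ✓  (D5,C4) ✓  (D6,C2) ✓  (D6,C3) ✓
Counterexamples (restrictor pairs failing the scope): 0.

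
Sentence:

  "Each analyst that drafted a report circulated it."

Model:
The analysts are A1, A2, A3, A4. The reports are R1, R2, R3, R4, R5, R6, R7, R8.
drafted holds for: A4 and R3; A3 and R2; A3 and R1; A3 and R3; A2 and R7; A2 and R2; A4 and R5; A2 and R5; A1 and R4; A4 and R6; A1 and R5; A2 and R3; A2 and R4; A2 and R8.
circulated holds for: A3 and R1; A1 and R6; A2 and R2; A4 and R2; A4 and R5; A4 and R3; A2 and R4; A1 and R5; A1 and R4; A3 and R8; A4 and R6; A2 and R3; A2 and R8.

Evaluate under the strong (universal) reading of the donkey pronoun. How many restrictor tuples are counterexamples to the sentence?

"it" takes "a report" as antecedent — a donkey pronoun bound across the clause boundary.
Strong reading: for every (a,r) with drafted(a,r), circulated(a,r).
Restrictor pairs: (A1,R4) ✓  (A1,R5) ✓  (A2,R2) ✓  (A2,R3) ✓  (A2,R4) ✓  (A2,R5) ✗  (A2,R7) ✗  (A2,R8) ✓  (A3,R1) ✓  (A3,R2) ✗  (A3,R3) ✗  (A4,R3) ✓  (A4,R5) ✓  (A4,R6) ✓
Counterexamples (restrictor pairs failing the scope): 4.

4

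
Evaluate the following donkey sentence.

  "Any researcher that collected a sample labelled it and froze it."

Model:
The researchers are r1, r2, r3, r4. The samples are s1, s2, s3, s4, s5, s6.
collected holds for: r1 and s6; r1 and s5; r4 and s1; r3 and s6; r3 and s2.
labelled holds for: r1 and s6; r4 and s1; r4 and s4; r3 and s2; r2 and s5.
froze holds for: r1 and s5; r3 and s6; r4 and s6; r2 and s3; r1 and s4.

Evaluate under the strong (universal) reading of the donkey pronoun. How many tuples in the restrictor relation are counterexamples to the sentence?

5

"it" takes "a sample" as antecedent — a donkey pronoun bound across the clause boundary.
Strong reading: for every (r,s) with collected(r,s), labelled(r,s) ∧ froze(r,s).
Restrictor pairs: (r1,s5) ✗  (r1,s6) ✗  (r3,s2) ✗  (r3,s6) ✗  (r4,s1) ✗
Counterexamples (restrictor pairs failing the scope): 5.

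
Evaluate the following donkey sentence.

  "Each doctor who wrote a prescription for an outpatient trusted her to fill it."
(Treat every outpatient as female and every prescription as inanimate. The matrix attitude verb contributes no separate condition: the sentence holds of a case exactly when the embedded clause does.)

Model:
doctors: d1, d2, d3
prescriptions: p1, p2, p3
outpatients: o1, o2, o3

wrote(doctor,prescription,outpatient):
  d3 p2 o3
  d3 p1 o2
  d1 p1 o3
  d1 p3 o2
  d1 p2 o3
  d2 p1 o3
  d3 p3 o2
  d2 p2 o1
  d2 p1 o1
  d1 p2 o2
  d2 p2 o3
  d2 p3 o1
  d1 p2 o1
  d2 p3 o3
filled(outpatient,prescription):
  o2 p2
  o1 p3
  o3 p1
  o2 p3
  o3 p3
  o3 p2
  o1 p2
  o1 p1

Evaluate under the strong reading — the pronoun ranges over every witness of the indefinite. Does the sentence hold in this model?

False

"her" takes "an outpatient" as antecedent and "it" takes "a prescription"; both are donkey pronouns co-varying with the restrictor.
Strong reading: for every (d,p,o) with wrote(d,p,o), filled(o,p).
Restrictor triples: (d1,p1,o3)→filled(o3,p1) ✓  (d1,p2,o1)→filled(o1,p2) ✓  (d1,p2,o2)→filled(o2,p2) ✓  (d1,p2,o3)→filled(o3,p2) ✓  (d1,p3,o2)→filled(o2,p3) ✓  (d2,p1,o1)→filled(o1,p1) ✓  (d2,p1,o3)→filled(o3,p1) ✓  (d2,p2,o1)→filled(o1,p2) ✓  (d2,p2,o3)→filled(o3,p2) ✓  (d2,p3,o1)→filled(o1,p3) ✓  (d2,p3,o3)→filled(o3,p3) ✓  (d3,p1,o2)→filled(o2,p1) ✗  (d3,p2,o3)→filled(o3,p2) ✓  (d3,p3,o2)→filled(o2,p3) ✓
Counterexample: (d3,p1,o2) — filled(o2,p1) does not hold.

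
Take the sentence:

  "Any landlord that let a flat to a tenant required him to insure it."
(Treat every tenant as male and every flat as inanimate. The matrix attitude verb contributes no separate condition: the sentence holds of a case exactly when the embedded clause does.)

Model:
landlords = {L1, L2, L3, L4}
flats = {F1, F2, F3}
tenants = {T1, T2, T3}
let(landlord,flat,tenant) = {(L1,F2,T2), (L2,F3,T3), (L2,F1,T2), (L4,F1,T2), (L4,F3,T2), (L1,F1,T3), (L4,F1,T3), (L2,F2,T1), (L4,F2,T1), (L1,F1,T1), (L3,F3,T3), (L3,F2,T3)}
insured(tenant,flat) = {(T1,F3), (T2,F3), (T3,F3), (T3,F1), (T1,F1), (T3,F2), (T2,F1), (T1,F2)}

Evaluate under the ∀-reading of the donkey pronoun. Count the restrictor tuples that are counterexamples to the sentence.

1

"him" takes "a tenant" as antecedent and "it" takes "a flat"; both are donkey pronouns co-varying with the restrictor.
Strong reading: for every (l,f,t) with let(l,f,t), insured(t,f).
Restrictor triples: (L1,F1,T1)→insured(T1,F1) ✓  (L1,F1,T3)→insured(T3,F1) ✓  (L1,F2,T2)→insured(T2,F2) ✗  (L2,F1,T2)→insured(T2,F1) ✓  (L2,F2,T1)→insured(T1,F2) ✓  (L2,F3,T3)→insured(T3,F3) ✓  (L3,F2,T3)→insured(T3,F2) ✓  (L3,F3,T3)→insured(T3,F3) ✓  (L4,F1,T2)→insured(T2,F1) ✓  (L4,F1,T3)→insured(T3,F1) ✓  (L4,F2,T1)→insured(T1,F2) ✓  (L4,F3,T2)→insured(T2,F3) ✓
Counterexamples (restrictor triples failing the scope): 1.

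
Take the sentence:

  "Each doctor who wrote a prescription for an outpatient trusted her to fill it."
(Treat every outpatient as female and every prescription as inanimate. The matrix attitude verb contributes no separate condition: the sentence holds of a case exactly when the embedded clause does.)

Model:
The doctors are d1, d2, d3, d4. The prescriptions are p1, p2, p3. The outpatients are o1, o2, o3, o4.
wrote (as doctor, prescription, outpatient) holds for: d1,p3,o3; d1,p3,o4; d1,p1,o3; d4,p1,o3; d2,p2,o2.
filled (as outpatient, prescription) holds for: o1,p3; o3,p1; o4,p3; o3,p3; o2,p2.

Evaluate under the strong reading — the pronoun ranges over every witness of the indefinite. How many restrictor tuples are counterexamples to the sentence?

0

"her" takes "an outpatient" as antecedent and "it" takes "a prescription"; both are donkey pronouns co-varying with the restrictor.
Strong reading: for every (d,p,o) with wrote(d,p,o), filled(o,p).
Restrictor triples: (d1,p1,o3)→filled(o3,p1) ✓  (d1,p3,o3)→filled(o3,p3) ✓  (d1,p3,o4)→filled(o4,p3) ✓  (d2,p2,o2)→filled(o2,p2) ✓  (d4,p1,o3)→filled(o3,p1) ✓
Counterexamples (restrictor triples failing the scope): 0.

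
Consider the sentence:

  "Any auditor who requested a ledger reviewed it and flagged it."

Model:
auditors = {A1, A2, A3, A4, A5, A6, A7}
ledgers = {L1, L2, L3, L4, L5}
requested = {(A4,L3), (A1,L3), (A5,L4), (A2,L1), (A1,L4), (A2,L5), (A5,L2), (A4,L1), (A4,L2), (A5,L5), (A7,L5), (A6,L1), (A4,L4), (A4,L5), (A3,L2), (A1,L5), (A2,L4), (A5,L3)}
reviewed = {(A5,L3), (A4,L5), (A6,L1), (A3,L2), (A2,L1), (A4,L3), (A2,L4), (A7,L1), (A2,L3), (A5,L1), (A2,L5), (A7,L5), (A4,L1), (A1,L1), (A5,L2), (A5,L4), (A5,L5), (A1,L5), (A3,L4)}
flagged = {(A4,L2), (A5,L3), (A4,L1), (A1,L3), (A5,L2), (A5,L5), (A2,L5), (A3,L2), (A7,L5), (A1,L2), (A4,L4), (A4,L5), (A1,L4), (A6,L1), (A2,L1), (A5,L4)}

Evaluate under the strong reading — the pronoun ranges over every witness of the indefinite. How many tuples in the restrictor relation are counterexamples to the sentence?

"it" takes "a ledger" as antecedent — a donkey pronoun bound across the clause boundary.
Strong reading: for every (a,l) with requested(a,l), reviewed(a,l) ∧ flagged(a,l).
Restrictor pairs: (A1,L3) ✗  (A1,L4) ✗  (A1,L5) ✗  (A2,L1) ✓  (A2,L4) ✗  (A2,L5) ✓  (A3,L2) ✓  (A4,L1) ✓  (A4,L2) ✗  (A4,L3) ✗  (A4,L4) ✗  (A4,L5) ✓  (A5,L2) ✓  (A5,L3) ✓  (A5,L4) ✓  (A5,L5) ✓  (A6,L1) ✓  (A7,L5) ✓
Counterexamples (restrictor pairs failing the scope): 7.

7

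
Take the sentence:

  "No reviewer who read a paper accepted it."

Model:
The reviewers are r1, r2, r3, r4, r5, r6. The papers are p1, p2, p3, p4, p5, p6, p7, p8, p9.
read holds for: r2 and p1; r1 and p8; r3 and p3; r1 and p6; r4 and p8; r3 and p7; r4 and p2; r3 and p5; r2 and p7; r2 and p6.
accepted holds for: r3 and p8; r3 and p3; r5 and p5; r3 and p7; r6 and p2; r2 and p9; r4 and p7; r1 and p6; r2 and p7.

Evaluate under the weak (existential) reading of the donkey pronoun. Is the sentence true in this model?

False

"it" takes "a paper" as antecedent — a donkey pronoun bound across the clause boundary.
Truth condition: for no (r,p) with read(r,p) does accepted(r,p) hold.
Restrictor pairs — does the scope hold? (r1,p6):holds  (r1,p8):fails  (r2,p1):fails  (r2,p6):fails  (r2,p7):holds  (r3,p3):holds  (r3,p5):fails  (r3,p7):holds  (r4,p2):fails  (r4,p8):fails
Scope holds for 4 pair(s), so the sentence is false.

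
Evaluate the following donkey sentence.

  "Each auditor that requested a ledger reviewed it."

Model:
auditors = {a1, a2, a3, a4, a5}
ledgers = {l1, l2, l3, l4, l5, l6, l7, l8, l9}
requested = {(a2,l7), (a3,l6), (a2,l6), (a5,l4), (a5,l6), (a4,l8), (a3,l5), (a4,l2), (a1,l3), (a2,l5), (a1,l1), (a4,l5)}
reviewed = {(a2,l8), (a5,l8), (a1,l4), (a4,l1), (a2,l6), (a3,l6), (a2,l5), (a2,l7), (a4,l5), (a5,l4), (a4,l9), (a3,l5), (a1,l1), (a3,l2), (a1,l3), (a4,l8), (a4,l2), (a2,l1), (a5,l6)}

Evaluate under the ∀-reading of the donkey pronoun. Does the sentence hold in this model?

"it" takes "a ledger" as antecedent — a donkey pronoun bound across the clause boundary.
Strong reading: for every (a,l) with requested(a,l), reviewed(a,l).
Restrictor pairs: (a1,l1) ✓  (a1,l3) ✓  (a2,l5) ✓  (a2,l6) ✓  (a2,l7) ✓  (a3,l5) ✓  (a3,l6) ✓  (a4,l2) ✓  (a4,l5) ✓  (a4,l8) ✓  (a5,l4) ✓  (a5,l6) ✓
Every restrictor pair satisfies the scope.

True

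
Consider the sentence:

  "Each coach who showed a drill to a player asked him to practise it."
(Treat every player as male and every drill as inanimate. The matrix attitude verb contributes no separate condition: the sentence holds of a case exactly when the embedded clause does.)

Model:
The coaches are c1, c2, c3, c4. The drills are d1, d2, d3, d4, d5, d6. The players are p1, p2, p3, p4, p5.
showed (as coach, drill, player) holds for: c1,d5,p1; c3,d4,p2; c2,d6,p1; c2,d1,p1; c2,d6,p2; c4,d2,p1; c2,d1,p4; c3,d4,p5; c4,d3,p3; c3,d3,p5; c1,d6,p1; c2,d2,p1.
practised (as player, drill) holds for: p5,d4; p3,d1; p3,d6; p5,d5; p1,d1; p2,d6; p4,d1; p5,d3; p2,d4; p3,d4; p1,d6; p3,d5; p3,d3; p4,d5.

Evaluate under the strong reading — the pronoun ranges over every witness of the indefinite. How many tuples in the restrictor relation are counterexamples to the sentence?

3

"him" takes "a player" as antecedent and "it" takes "a drill"; both are donkey pronouns co-varying with the restrictor.
Strong reading: for every (c,d,p) with showed(c,d,p), practised(p,d).
Restrictor triples: (c1,d5,p1)→practised(p1,d5) ✗  (c1,d6,p1)→practised(p1,d6) ✓  (c2,d1,p1)→practised(p1,d1) ✓  (c2,d1,p4)→practised(p4,d1) ✓  (c2,d2,p1)→practised(p1,d2) ✗  (c2,d6,p1)→practised(p1,d6) ✓  (c2,d6,p2)→practised(p2,d6) ✓  (c3,d3,p5)→practised(p5,d3) ✓  (c3,d4,p2)→practised(p2,d4) ✓  (c3,d4,p5)→practised(p5,d4) ✓  (c4,d2,p1)→practised(p1,d2) ✗  (c4,d3,p3)→practised(p3,d3) ✓
Counterexamples (restrictor triples failing the scope): 3.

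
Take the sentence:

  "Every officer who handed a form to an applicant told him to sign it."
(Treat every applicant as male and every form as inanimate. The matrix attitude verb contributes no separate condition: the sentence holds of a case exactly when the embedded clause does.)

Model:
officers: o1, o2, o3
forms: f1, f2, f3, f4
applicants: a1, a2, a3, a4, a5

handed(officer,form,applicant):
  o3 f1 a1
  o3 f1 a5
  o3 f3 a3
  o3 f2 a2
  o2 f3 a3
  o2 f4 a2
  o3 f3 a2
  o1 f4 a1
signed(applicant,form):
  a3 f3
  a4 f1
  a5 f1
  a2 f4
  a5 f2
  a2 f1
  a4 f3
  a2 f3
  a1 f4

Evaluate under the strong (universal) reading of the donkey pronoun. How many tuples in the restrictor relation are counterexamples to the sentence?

"him" takes "an applicant" as antecedent and "it" takes "a form"; both are donkey pronouns co-varying with the restrictor.
Strong reading: for every (o,f,a) with handed(o,f,a), signed(a,f).
Restrictor triples: (o1,f4,a1)→signed(a1,f4) ✓  (o2,f3,a3)→signed(a3,f3) ✓  (o2,f4,a2)→signed(a2,f4) ✓  (o3,f1,a1)→signed(a1,f1) ✗  (o3,f1,a5)→signed(a5,f1) ✓  (o3,f2,a2)→signed(a2,f2) ✗  (o3,f3,a2)→signed(a2,f3) ✓  (o3,f3,a3)→signed(a3,f3) ✓
Counterexamples (restrictor triples failing the scope): 2.

2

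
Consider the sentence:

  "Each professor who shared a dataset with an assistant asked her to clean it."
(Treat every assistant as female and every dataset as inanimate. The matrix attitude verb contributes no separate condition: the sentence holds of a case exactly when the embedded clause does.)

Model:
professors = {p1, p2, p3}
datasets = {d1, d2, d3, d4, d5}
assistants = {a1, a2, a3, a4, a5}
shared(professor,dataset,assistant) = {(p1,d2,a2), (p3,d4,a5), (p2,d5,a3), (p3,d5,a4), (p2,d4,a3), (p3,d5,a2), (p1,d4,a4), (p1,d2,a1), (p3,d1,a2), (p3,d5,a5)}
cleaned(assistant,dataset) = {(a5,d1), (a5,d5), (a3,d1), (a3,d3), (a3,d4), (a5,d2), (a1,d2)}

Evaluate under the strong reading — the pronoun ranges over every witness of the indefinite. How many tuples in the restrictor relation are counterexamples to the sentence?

7

"her" takes "an assistant" as antecedent and "it" takes "a dataset"; both are donkey pronouns co-varying with the restrictor.
Strong reading: for every (p,d,a) with shared(p,d,a), cleaned(a,d).
Restrictor triples: (p1,d2,a1)→cleaned(a1,d2) ✓  (p1,d2,a2)→cleaned(a2,d2) ✗  (p1,d4,a4)→cleaned(a4,d4) ✗  (p2,d4,a3)→cleaned(a3,d4) ✓  (p2,d5,a3)→cleaned(a3,d5) ✗  (p3,d1,a2)→cleaned(a2,d1) ✗  (p3,d4,a5)→cleaned(a5,d4) ✗  (p3,d5,a2)→cleaned(a2,d5) ✗  (p3,d5,a4)→cleaned(a4,d5) ✗  (p3,d5,a5)→cleaned(a5,d5) ✓
Counterexamples (restrictor triples failing the scope): 7.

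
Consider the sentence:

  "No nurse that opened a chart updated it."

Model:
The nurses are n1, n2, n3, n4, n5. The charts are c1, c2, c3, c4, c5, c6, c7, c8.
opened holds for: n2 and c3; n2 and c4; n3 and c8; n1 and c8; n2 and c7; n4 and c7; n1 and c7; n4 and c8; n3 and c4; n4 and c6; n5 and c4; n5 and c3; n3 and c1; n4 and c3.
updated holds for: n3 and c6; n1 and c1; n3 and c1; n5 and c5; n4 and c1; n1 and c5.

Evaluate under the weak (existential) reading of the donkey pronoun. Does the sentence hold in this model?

False

"it" takes "a chart" as antecedent — a donkey pronoun bound across the clause boundary.
Truth condition: for no (n,c) with opened(n,c) does updated(n,c) hold.
Restrictor pairs — does the scope hold? (n1,c7):fails  (n1,c8):fails  (n2,c3):fails  (n2,c4):fails  (n2,c7):fails  (n3,c1):holds  (n3,c4):fails  (n3,c8):fails  (n4,c3):fails  (n4,c6):fails  (n4,c7):fails  (n4,c8):fails  (n5,c3):fails  (n5,c4):fails
Scope holds for 1 pair(s), so the sentence is false.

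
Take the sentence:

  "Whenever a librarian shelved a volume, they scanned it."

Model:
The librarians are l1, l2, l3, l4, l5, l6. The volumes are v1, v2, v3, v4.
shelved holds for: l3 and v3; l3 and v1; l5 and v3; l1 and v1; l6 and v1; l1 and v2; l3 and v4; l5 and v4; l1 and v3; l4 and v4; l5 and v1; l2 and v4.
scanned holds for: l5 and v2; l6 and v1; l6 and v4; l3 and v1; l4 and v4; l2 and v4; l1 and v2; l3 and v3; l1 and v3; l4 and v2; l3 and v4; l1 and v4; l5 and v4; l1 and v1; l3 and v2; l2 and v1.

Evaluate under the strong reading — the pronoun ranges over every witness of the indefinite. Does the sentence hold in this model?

False

"it" takes "a volume" as antecedent — a donkey pronoun bound across the clause boundary.
Strong reading: for every (l,v) with shelved(l,v), scanned(l,v).
Restrictor pairs: (l1,v1) ✓  (l1,v2) ✓  (l1,v3) ✓  (l2,v4) ✓  (l3,v1) ✓  (l3,v3) ✓  (l3,v4) ✓  (l4,v4) ✓  (l5,v1) ✗  (l5,v3) ✗  (l5,v4) ✓  (l6,v1) ✓
Counterexample: (l5,v1) is in shelved but fails the scope.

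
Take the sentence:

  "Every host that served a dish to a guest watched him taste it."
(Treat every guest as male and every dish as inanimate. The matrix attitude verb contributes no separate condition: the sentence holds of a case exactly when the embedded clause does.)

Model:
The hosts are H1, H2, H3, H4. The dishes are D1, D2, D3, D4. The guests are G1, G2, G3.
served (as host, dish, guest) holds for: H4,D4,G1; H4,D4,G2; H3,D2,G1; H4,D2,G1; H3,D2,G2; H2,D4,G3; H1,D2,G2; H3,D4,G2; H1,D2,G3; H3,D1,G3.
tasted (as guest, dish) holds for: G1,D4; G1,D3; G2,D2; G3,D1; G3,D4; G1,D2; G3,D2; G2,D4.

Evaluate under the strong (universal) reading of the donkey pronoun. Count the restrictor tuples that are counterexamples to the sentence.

"him" takes "a guest" as antecedent and "it" takes "a dish"; both are donkey pronouns co-varying with the restrictor.
Strong reading: for every (h,d,g) with served(h,d,g), tasted(g,d).
Restrictor triples: (H1,D2,G2)→tasted(G2,D2) ✓  (H1,D2,G3)→tasted(G3,D2) ✓  (H2,D4,G3)→tasted(G3,D4) ✓  (H3,D1,G3)→tasted(G3,D1) ✓  (H3,D2,G1)→tasted(G1,D2) ✓  (H3,D2,G2)→tasted(G2,D2) ✓  (H3,D4,G2)→tasted(G2,D4) ✓  (H4,D2,G1)→tasted(G1,D2) ✓  (H4,D4,G1)→tasted(G1,D4) ✓  (H4,D4,G2)→tasted(G2,D4) ✓
Counterexamples (restrictor triples failing the scope): 0.

0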